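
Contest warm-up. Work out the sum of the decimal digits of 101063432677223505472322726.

1+0+1+0+6+3+4+3+2+6+7+7+2+2+3+5+0+5+4+7+2+3+2+2+7+2+6 = 92

92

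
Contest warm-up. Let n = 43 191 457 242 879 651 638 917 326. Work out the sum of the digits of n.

123

4+3+1+9+1+4+5+7+2+4+2+8+7+9+6+5+1+6+3+8+9+1+7+3+2+6 = 123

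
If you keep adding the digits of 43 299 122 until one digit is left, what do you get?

5

4+3+2+9+9+1+2+2 = 32
3+2 = 5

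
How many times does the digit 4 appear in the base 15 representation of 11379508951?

1

11379508951 in base 15 is 469056551.
The digit 4 appears 1 time.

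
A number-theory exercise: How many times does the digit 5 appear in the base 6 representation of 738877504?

738877504 in base 6 is 201152413104.
The digit 5 appears 1 time.

1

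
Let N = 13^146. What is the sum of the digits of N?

664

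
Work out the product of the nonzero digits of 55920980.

5×5×9×2×9×8 = 32400

32400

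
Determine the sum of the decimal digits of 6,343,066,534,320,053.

6+3+4+3+0+6+6+5+3+4+3+2+0+0+5+3 = 53

53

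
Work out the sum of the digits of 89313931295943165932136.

8+9+3+1+3+9+3+1+2+9+5+9+4+3+1+6+5+9+3+2+1+3+6 = 105

105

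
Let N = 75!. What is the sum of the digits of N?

75! = 24809140811395398091946477116594033660926243886570122837795894512655842677572867409443815424000000000000000000
Sum of its 110 digits: 432.

432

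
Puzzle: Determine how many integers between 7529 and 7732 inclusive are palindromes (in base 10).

The integers in [7529, 7732] that are palindromes (in base 10): 7557, 7667.
2 qualify.

2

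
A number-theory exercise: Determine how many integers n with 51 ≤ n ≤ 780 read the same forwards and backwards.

73

The integers in [51, 780] that read the same forwards and backwards: 55, 66, 77, 88, 99, 101, …, 767, 777.
73 qualify.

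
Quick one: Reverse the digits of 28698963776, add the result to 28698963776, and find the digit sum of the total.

61

Reversal of 28698963776 is 67736989682; 28698963776 + 67736989682 = 96435953458.
Digit sum of 96435953458: 9+6+4+3+5+9+5+3+4+5+8 = 61.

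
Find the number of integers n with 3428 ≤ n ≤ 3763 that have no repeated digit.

187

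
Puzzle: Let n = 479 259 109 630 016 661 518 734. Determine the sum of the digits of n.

4+7+9+2+5+9+1+0+9+6+3+0+0+1+6+6+6+1+5+1+8+7+3+4 = 103

103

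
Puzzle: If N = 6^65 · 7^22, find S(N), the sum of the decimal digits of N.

306

6^65 · 7^22 = 1485895116109039401491099883105069106250775480605586365626635962548224
Sum of its 70 digits: 306.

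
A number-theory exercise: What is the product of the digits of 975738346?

3810240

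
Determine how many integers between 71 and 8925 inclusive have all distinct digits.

The integers in [71, 8925] that have all distinct digits: 71, 72, 73, 74, 75, 76, …, 8924, 8925.
4669 qualify.

4669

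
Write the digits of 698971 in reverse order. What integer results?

179896

Reversing 698971 gives 179896.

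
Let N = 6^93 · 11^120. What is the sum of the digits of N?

864

6^93 · 11^120 = 216365745120449252639619166136250033993710300285411503091549106434650284806710998023166174775810439897979010926280643864309528403974815219606827777662860399371659379757561114356005121743273764847616
Sum of its 198 digits: 864.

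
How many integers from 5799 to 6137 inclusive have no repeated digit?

The integers in [5799, 6137] that have no repeated digit: 5801, 5802, 5803, 5804, 5806, 5807, …, 6135, 6137.
187 qualify.

187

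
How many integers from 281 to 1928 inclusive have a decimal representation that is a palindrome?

The integers in [281, 1928] that have a decimal representation that is a palindrome: 282, 292, 303, 313, 323, 333, …, 1771, 1881.
81 qualify.

81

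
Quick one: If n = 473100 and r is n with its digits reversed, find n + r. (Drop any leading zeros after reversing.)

474474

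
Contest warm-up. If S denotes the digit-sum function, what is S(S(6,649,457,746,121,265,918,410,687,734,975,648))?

First digit sum: 172.
1+7+2 = 10.

10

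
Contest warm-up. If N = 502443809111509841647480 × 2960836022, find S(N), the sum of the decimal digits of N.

502443809111509841647480 × 2960836022 = 1487653729048250153957374609524560
Sum of its 34 digits: 152.

152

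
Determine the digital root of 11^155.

5

The digital root of n equals n mod 9 (or 9 when 9 | n), so we need 11^155 mod 9.
11^155 ≡ 5 (mod 9), so the digital root is 5.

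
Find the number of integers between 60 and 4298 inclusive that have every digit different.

The integers in [60, 4298] that have every digit different: 60, 61, 62, 63, 64, 65, …, 4297, 4298.
2364 qualify.

2364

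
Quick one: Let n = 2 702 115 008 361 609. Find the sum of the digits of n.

51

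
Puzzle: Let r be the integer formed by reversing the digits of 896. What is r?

Reversing 896 gives 698.

698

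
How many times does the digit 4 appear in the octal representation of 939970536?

939970536 in base 8 is 7001547750.
The digit 4 appears 1 time.

1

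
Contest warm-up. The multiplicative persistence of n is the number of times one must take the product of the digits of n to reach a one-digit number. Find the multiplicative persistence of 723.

723 → 42 → 8 (2 steps)

2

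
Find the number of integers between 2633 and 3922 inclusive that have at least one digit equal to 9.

The integers in [2633, 3922] that have at least one digit equal to 9: 2639, 2649, 2659, 2669, 2679, 2689, …, 3921, 3922.
348 qualify.

348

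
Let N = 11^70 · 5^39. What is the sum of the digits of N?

11^70 · 5^39 = 14365413459007672234891267698012252090012643533436901743084639555873458813948673196136951446533203125
Sum of its 101 digits: 425.

425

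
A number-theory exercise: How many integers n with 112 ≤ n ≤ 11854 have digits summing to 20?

718

The integers in [112, 11854] that have digits summing to 20: 299, 389, 398, 479, 488, 497, …, 11837, 11846.
718 qualify.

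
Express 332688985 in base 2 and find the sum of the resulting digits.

332688985 in base 2 is 10011110101000110111001011001.
Digit sum: 1+0+0+1+1+1+1+0+1+0+1+0+0+0+1+1+0+1+1+1+0+0+1+0+1+1+0+0+1 = 16.

16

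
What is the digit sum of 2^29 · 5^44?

44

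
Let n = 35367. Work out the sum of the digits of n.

24

3+5+3+6+7 = 24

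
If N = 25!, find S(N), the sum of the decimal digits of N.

25! = 15511210043330985984000000
Sum of its 26 digits: 72.

72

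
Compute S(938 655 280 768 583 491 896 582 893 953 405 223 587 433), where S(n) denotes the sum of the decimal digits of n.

9+3+8+6+5+5+2+8+0+7+6+8+5+8+3+4+9+1+8+9+6+5+8+2+8+9+3+9+5+3+4+0+5+2+2+3+5+8+7+4+3+3 = 218

218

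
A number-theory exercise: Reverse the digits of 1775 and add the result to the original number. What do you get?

7546

Reverse of 1775 is 5771.
1775 + 5771 = 7546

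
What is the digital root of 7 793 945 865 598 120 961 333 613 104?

2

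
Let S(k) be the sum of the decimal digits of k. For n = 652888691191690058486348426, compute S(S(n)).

First digit sum: 137.
1+3+7 = 11.

11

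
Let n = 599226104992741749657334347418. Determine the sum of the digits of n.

145

5+9+9+2+2+6+1+0+4+9+9+2+7+4+1+7+4+9+6+5+7+3+3+4+3+4+7+4+1+8 = 145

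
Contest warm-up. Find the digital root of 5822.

8

5+8+2+2 = 17
1+7 = 8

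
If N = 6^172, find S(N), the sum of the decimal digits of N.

6^172 = 69504842889850465003937437361477791133967604330890204501373930945428512785233633512028412478583419289257119930034025932198351141339136
Sum of its 134 digits: 567.

567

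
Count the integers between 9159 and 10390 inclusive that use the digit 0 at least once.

The integers in [9159, 10390] that use the digit 0 at least once: 9160, 9170, 9180, 9190, 9200, 9201, …, 10389, 10390.
547 qualify.

547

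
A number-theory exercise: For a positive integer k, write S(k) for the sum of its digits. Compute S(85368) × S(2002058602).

750

S(85368) = 8+5+3+6+8 = 30.
S(2002058602) = 2+0+0+2+0+5+8+6+0+2 = 25.
30 · 25 = 750.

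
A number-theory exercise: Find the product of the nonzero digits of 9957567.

595350

9×9×5×7×5×6×7 = 595350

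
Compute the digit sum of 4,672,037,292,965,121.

4+6+7+2+0+3+7+2+9+2+9+6+5+1+2+1 = 66

66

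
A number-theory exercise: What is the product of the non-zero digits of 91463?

648

9×1×4×6×3 = 648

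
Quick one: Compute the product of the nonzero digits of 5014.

20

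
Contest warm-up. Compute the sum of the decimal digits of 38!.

38! = 523022617466601111760007224100074291200000000
Sum of its 45 digits: 108.

108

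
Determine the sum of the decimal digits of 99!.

99! = 933262154439441526816992388562667004907159682643816214685929638952175999932299156089414639761565182862536979208272237582511852109168640000000000000000000000
Sum of its 156 digits: 648.

648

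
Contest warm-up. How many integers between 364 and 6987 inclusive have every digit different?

3485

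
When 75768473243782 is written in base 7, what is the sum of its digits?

46

75768473243782 in base 7 is 21650043254135104.
Digit sum: 2+1+6+5+0+0+4+3+2+5+4+1+3+5+1+0+4 = 46.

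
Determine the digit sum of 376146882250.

52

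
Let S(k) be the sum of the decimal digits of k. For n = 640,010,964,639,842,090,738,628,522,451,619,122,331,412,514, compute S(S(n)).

16

First digit sum: 169.
1+6+9 = 16.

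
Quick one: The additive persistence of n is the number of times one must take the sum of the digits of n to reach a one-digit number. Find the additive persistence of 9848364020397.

2

9848364020397 → 63 → 9 (2 steps)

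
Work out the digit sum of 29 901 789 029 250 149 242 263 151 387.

2+9+9+0+1+7+8+9+0+2+9+2+5+0+1+4+9+2+4+2+2+6+3+1+5+1+3+8+7 = 121

121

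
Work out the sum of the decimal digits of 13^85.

454

13^85 = 48437859827578790528878694155800583071043975170317860027824590673724675547421920960052829364893
Sum of its 95 digits: 454.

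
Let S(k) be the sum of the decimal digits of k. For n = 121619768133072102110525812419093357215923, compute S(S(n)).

13

First digit sum: 148.
1+4+8 = 13.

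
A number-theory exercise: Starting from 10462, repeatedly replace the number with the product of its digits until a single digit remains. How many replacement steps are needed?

1

10462 → 0 (1 step)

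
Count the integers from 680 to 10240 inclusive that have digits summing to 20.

621

The integers in [680, 10240] that have digits summing to 20: 686, 695, 749, 758, 767, 776, …, 9920, 10199.
621 qualify.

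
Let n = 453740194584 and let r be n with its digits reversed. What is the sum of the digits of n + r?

54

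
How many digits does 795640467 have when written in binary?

30

795640467 in base 2 is 101111011011001000001010010011, which has 30 digits.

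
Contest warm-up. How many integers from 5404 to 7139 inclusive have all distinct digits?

858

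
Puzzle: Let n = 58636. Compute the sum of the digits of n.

28

5+8+6+3+6 = 28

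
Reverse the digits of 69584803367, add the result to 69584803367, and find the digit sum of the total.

Reversal of 69584803367 is 76330848596; 69584803367 + 76330848596 = 145915651963.
Digit sum of 145915651963: 1+4+5+9+1+5+6+5+1+9+6+3 = 55.

55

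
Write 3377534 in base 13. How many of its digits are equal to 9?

1

3377534 in base 13 is 913454.
The digit 9 appears 1 time.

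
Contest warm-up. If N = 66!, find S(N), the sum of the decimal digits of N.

351

66! = 544344939077443064003729240247842752644293064388798874532860126869671081148416000000000000000
Sum of its 93 digits: 351.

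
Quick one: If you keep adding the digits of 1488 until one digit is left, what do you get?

3

1+4+8+8 = 21
2+1 = 3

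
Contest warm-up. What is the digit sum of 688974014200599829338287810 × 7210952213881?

191

688974014200599829338287810 × 7210952213881 = 4968158693006294871805077258797455090610
Sum of its 40 digits: 191.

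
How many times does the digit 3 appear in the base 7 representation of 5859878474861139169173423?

3

5859878474861139169173423 in base 7 is 155113625122464550352244300165.
The digit 3 appears 3 times.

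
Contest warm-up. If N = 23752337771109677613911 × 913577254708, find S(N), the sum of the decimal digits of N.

176

23752337771109677613911 × 913577254708 = 21699595533827514949287735331042988
Sum of its 35 digits: 176.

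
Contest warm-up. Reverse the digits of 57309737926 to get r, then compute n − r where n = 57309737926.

Reverse of 57309737926 is 62973790375.
57309737926 − 62973790375 = -5664052449

-5664052449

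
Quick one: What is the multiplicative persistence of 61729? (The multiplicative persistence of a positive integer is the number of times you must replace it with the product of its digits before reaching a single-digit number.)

3

61729 → 756 → 210 → 0 (3 steps)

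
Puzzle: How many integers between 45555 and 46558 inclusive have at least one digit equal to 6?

The integers in [45555, 46558] that have at least one digit equal to 6: 45556, 45560, 45561, 45562, 45563, 45564, …, 46557, 46558.
730 qualify.

730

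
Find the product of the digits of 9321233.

972

9×3×2×1×2×3×3 = 972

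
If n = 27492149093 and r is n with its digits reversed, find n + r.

66586278565

Reverse of 27492149093 is 39094129472.
27492149093 + 39094129472 = 66586278565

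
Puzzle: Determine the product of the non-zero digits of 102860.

1×2×8×6 = 96

96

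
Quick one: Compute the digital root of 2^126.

The digital root of n equals n mod 9 (or 9 when 9 | n), so we need 2^126 mod 9.
2^126 ≡ 1 (mod 9), so the digital root is 1.

1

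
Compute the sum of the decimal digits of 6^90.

6^90 = 10804695562359870518299193703899148848724015728610899282651377959960576
Sum of its 71 digits: 360.

360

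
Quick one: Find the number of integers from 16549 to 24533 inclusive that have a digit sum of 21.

516

The integers in [16549, 24533] that have a digit sum of 21: 16554, 16563, 16572, 16581, 16590, 16608, …, 24519, 24528.
516 qualify.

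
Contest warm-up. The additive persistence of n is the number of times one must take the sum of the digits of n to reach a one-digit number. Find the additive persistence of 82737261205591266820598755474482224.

82737261205591266820598755474482224 → 158 → 14 → 5 (3 steps)

3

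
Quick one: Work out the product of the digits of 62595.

6×2×5×9×5 = 2700

2700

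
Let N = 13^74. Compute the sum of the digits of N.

385

13^74 = 27027636582498189040621249864144468324898507852136260989871841246090732111847218889
Sum of its 83 digits: 385.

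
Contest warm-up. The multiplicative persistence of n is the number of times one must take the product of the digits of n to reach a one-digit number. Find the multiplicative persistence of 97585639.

97585639 → 2041200 → 0 (2 steps)

2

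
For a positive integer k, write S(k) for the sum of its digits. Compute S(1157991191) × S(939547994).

S(1157991191) = 1+1+5+7+9+9+1+1+9+1 = 44.
S(939547994) = 9+3+9+5+4+7+9+9+4 = 59.
44 · 59 = 2596.

2596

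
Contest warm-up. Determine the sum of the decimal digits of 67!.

369

67! = 36471110918188685288249859096605464427167635314049524593701628500267962436943872000000000000000
Sum of its 95 digits: 369.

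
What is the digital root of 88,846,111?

8+8+8+4+6+1+1+1 = 37
3+7 = 10
1+0 = 1

1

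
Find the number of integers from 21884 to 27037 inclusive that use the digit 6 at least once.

The integers in [21884, 27037] that use the digit 6 at least once: 21886, 21896, 21906, 21916, 21926, 21936, …, 27026, 27036.
2109 qualify.

2109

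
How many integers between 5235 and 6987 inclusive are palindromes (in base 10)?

The integers in [5235, 6987] that are palindromes (in base 10): 5335, 5445, 5555, 5665, 5775, 5885, …, 6776, 6886.
16 qualify.

16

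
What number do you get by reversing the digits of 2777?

Reversing 2777 gives 7772.

7772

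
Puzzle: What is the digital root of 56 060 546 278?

4

5+6+0+6+0+5+4+6+2+7+8 = 49
4+9 = 13
1+3 = 4
(Equivalently, 56 060 546 278 mod 9 = 4.)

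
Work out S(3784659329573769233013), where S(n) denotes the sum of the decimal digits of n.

105

3+7+8+4+6+5+9+3+2+9+5+7+3+7+6+9+2+3+3+0+1+3 = 105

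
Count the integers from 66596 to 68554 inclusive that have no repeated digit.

The integers in [66596, 68554] that have no repeated digit: 67012, 67013, 67014, 67015, 67018, 67019, …, 68547, 68549.
576 qualify.

576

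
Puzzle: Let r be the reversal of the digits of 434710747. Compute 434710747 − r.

-312306687

Reverse of 434710747 is 747017434.
434710747 − 747017434 = -312306687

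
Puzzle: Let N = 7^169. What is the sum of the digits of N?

646

7^169 = 66308432636238436452842473186437460393009614888413268588018935125429063450127299609685722840582579480596151640960379027858755420742547356225607
Sum of its 143 digits: 646.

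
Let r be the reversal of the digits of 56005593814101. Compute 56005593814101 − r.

Reverse of 56005593814101 is 10141839550065.
56005593814101 − 10141839550065 = 45863754264036

45863754264036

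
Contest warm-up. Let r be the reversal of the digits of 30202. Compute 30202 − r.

Reverse of 30202 is 20203.
30202 − 20203 = 9999

9999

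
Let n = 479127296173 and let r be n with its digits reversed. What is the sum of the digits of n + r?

Reversal of 479127296173 is 371692721974; 479127296173 + 371692721974 = 850820018147.
Digit sum of 850820018147: 8+5+0+8+2+0+0+1+8+1+4+7 = 44.

44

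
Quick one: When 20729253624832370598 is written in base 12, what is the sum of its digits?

101

20729253624832370598 in base 12 is 9415378AB562A66206.
Digit sum: 9+4+1+5+3+7+8+10+11+5+6+2+10+6+6+2+0+6 = 101.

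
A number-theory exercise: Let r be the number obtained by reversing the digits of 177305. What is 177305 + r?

681076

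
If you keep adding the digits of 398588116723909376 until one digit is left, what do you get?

3+9+8+5+8+8+1+1+6+7+2+3+9+0+9+3+7+6 = 95
9+5 = 14
1+4 = 5
(Equivalently, 398588116723909376 mod 9 = 5.)

5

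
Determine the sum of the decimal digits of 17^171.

953

17^171 = 2551323654940013866246142445892453433710028730716116724650214178749501904570057469490488723766352573397549391603590287175213790680892018948425172090729956804687493575135739094278117506287959087961393778929050033
Sum of its 211 digits: 953.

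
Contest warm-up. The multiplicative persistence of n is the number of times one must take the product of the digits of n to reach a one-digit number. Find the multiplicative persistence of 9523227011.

9523227011 → 0 (1 step)

1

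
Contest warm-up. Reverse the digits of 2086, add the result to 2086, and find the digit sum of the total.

32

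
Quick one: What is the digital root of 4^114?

1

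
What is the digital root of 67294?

1

6+7+2+9+4 = 28
2+8 = 10
1+0 = 1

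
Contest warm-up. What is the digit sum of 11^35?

140

11^35 = 2810243684806424785061213903353404851
Sum of its 37 digits: 140.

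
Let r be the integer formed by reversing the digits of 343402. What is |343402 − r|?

139059

Reverse of 343402 is 204343.
|343402 − 204343| = 139059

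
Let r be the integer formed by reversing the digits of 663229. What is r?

Reversing 663229 gives 922366.

922366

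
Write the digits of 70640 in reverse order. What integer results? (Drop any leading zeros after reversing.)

4607

Reversing 70640 gives 4607.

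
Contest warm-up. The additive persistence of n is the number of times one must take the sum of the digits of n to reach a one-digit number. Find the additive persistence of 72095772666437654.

72095772666437654 → 86 → 14 → 5 (3 steps)

3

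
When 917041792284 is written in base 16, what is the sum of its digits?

69

917041792284 in base 16 is D583F3451C.
Digit sum: 13+5+8+3+15+3+4+5+1+12 = 69.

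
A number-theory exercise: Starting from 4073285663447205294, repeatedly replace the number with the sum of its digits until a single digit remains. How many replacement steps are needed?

2

4073285663447205294 → 81 → 9 (2 steps)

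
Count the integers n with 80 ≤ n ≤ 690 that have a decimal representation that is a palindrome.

61

The integers in [80, 690] that have a decimal representation that is a palindrome: 88, 99, 101, 111, 121, 131, …, 676, 686.
61 qualify.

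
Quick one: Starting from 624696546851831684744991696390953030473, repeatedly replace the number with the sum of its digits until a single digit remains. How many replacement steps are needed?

624696546851831684744991696390953030473 → 193 → 13 → 4 (3 steps)

3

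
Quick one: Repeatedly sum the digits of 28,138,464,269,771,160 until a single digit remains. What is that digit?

2+8+1+3+8+4+6+4+2+6+9+7+7+1+1+6+0 = 75
7+5 = 12
1+2 = 3
(Equivalently, 28,138,464,269,771,160 mod 9 = 3.)

3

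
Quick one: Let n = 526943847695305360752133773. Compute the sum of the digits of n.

5+2+6+9+4+3+8+4+7+6+9+5+3+0+5+3+6+0+7+5+2+1+3+3+7+7+3 = 123

123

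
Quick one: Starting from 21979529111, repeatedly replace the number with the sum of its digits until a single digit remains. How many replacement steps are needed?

21979529111 → 47 → 11 → 2 (3 steps)

3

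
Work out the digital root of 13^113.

7

The digital root of n equals n mod 9 (or 9 when 9 | n), so we need 13^113 mod 9.
13^113 ≡ 7 (mod 9), so the digital root is 7.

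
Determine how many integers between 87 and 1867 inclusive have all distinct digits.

The integers in [87, 1867] that have all distinct digits: 87, 89, 90, 91, 92, 93, …, 1865, 1867.
1092 qualify.

1092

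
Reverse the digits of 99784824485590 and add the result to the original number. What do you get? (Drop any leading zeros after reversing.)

Reverse of 99784824485590 is 9558442848799.
99784824485590 + 9558442848799 = 109343267334389

109343267334389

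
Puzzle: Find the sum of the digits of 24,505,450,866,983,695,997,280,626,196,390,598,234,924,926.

225

2+4+5+0+5+4+5+0+8+6+6+9+8+3+6+9+5+9+9+7+2+8+0+6+2+6+1+9+6+3+9+0+5+9+8+2+3+4+9+2+4+9+2+6 = 225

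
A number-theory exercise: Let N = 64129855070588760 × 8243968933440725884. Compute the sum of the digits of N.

64129855070588760 × 8243968933440725884 = 528684532907989946525770193651463840
Sum of its 36 digits: 180.

180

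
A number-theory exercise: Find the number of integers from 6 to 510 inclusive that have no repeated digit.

The integers in [6, 510] that have no repeated digit: 6, 7, 8, 9, 10, 12, …, 509, 510.
382 qualify.

382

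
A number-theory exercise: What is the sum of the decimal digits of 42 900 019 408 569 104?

4+2+9+0+0+0+1+9+4+0+8+5+6+9+1+0+4 = 62

62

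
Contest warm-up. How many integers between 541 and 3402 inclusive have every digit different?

The integers in [541, 3402] that have every digit different: 541, 542, 543, 546, 547, 548, …, 3401, 3402.
1505 qualify.

1505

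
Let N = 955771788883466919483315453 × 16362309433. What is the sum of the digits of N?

156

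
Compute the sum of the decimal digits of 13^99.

532

13^99 = 190718085458920964116236375748835779710674959067303165370168392262012207679844273858329666379998629245551661077
Sum of its 111 digits: 532.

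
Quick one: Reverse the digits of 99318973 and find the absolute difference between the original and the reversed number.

Reverse of 99318973 is 37981399.
|99318973 − 37981399| = 61337574

61337574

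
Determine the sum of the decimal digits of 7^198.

730

7^198 = 213506903904374636224875502281975788975901807146331299182655920082349505457638005138252706426721715312103372413317271717838024088646603901798994985047751357849744002449
Sum of its 168 digits: 730.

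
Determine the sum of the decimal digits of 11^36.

172

11^36 = 30912680532870672635673352936887453361
Sum of its 38 digits: 172.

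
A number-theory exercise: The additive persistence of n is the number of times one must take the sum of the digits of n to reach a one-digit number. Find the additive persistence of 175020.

175020 → 15 → 6 (2 steps)

2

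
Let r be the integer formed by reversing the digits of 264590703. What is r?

307095462

Reversing 264590703 gives 307095462.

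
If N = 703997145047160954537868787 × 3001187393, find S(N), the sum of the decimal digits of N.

703997145047160954537868787 × 3001187393 = 2112827356423531847200897944632602291
Sum of its 37 digits: 148.

148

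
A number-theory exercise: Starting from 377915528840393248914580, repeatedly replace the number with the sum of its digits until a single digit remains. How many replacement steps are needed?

377915528840393248914580 → 115 → 7 (2 steps)

2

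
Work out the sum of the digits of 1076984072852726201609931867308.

137

1+0+7+6+9+8+4+0+7+2+8+5+2+7+2+6+2+0+1+6+0+9+9+3+1+8+6+7+3+0+8 = 137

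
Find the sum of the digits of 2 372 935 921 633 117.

64

2+3+7+2+9+3+5+9+2+1+6+3+3+1+1+7 = 64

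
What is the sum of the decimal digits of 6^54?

6^54 = 1047532535594334222593508922191671036215296
Sum of its 43 digits: 171.

171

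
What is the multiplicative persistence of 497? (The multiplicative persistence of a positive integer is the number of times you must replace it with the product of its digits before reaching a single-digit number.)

497 → 252 → 20 → 0 (3 steps)

3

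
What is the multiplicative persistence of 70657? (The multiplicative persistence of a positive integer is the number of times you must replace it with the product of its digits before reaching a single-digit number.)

70657 → 0 (1 step)

1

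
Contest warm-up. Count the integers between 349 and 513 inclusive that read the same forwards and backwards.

16

The integers in [349, 513] that read the same forwards and backwards: 353, 363, 373, 383, 393, 404, …, 494, 505.
16 qualify.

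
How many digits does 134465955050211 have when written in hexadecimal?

12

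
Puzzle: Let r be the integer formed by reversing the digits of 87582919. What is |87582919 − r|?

4345659

Reverse of 87582919 is 91928578.
|87582919 − 91928578| = 4345659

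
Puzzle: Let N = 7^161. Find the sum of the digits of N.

7^161 = 11502293424567203005419002873895813644392861937196664479488352698632452958936015243142950266727781146408375872985100271086331587290272007
Sum of its 137 digits: 598.

598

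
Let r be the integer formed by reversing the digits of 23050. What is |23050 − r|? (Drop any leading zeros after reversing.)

18018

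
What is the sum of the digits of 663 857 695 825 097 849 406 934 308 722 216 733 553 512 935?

6+6+3+8+5+7+6+9+5+8+2+5+0+9+7+8+4+9+4+0+6+9+3+4+3+0+8+7+2+2+2+1+6+7+3+3+5+5+3+5+1+2+9+3+5 = 215

215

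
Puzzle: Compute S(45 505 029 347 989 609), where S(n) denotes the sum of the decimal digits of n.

85

4+5+5+0+5+0+2+9+3+4+7+9+8+9+6+0+9 = 85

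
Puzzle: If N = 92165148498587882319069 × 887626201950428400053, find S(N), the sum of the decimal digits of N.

92165148498587882319069 × 887626201950428400053 = 81808200713998790475670322449195196922510657
Sum of its 44 digits: 201.

201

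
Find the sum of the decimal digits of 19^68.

19^68 = 902079606596111390074904829592133306678985676093985838176871085024218578910930387981841
Sum of its 87 digits: 415.

415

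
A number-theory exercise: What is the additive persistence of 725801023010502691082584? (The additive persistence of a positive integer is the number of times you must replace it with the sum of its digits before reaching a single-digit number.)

725801023010502691082584 → 79 → 16 → 7 (3 steps)

3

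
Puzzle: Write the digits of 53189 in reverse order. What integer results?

Reversing 53189 gives 98135.

98135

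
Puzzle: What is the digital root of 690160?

6+9+0+1+6+0 = 22
2+2 = 4

4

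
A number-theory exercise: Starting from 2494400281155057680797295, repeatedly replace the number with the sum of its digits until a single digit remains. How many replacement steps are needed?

2494400281155057680797295 → 110 → 2 (2 steps)

2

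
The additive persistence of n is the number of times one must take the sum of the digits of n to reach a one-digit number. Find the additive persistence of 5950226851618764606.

5950226851618764606 → 87 → 15 → 6 (3 steps)

3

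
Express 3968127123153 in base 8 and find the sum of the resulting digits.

3968127123153 in base 8 is 71574663537321.
Digit sum: 7+1+5+7+4+6+6+3+5+3+7+3+2+1 = 60.

60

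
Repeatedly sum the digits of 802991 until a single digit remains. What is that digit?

2

8+0+2+9+9+1 = 29
2+9 = 11
1+1 = 2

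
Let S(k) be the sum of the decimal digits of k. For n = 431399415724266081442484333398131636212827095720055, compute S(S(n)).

7

First digit sum: 205.
2+0+5 = 7.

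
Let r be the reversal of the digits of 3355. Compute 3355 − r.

Reverse of 3355 is 5533.
3355 − 5533 = -2178

-2178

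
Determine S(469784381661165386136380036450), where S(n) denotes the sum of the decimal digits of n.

131

4+6+9+7+8+4+3+8+1+6+6+1+1+6+5+3+8+6+1+3+6+3+8+0+0+3+6+4+5+0 = 131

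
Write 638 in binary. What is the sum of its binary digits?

638 in base 2 is 1001111110.
Digit sum: 1+0+0+1+1+1+1+1+1+0 = 7.

7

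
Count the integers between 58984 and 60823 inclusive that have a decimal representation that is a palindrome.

The integers in [58984, 60823] that have a decimal representation that is a palindrome: 58985, 59095, 59195, 59295, 59395, 59495, …, 60706, 60806.
20 qualify.

20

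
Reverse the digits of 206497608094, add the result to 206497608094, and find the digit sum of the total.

56

Reversal of 206497608094 is 490806794602; 206497608094 + 490806794602 = 697304402696.
Digit sum of 697304402696: 6+9+7+3+0+4+4+0+2+6+9+6 = 56.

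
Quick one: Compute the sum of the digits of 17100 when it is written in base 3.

8

17100 in base 3 is 212110100.
Digit sum: 2+1+2+1+1+0+1+0+0 = 8.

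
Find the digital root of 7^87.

The digital root of n equals n mod 9 (or 9 when 9 | n), so we need 7^87 mod 9.
7^87 ≡ 1 (mod 9), so the digital root is 1.

1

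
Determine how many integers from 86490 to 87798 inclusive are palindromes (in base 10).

The integers in [86490, 87798] that are palindromes (in base 10): 86568, 86668, 86768, 86868, 86968, 87078, …, 87678, 87778.
13 qualify.

13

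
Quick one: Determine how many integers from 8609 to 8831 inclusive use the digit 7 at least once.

The integers in [8609, 8831] that use the digit 7 at least once: 8617, 8627, 8637, 8647, 8657, 8667, …, 8817, 8827.
121 qualify.

121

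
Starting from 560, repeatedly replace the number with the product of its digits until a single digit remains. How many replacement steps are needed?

560 → 0 (1 step)

1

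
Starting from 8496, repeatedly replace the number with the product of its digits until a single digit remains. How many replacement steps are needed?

3

8496 → 1728 → 112 → 2 (3 steps)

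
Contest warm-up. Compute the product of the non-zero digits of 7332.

126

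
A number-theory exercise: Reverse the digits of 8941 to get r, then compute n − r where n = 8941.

7443

Reverse of 8941 is 1498.
8941 − 1498 = 7443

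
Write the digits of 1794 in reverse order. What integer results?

Reversing 1794 gives 4971.

4971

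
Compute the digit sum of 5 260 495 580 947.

5+2+6+0+4+9+5+5+8+0+9+4+7 = 64

64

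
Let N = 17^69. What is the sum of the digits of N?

17^69 = 7961145753492658188015880378976844387030440651052782229932477774154576998240582422097
Sum of its 85 digits: 404.

404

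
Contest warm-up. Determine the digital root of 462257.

4+6+2+2+5+7 = 26
2+6 = 8

8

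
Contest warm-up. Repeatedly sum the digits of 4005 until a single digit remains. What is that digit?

9

4+0+0+5 = 9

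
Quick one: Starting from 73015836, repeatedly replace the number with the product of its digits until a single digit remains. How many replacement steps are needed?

1

73015836 → 0 (1 step)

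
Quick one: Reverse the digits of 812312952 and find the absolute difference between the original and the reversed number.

553099734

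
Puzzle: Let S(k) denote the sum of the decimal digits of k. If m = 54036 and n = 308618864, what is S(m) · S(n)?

792

S(54036) = 5+4+0+3+6 = 18.
S(308618864) = 3+0+8+6+1+8+8+6+4 = 44.
18 · 44 = 792.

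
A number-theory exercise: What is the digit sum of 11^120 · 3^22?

11^120 · 3^22 = 2909308814867208336980119630029129589324435817678897982085202209788521462398669780403942347152533255309309792508801801353728835537876409
Sum of its 136 digits: 630.

630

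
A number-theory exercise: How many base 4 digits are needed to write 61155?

61155 in base 4 is 32323203, which has 8 digits.

8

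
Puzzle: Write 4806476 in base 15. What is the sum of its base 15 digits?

38

4806476 in base 15 is 64E21B.
Digit sum: 6+4+14+2+1+11 = 38.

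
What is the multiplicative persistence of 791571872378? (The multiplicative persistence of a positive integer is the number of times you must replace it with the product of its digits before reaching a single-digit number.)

2

791571872378 → 41489280 → 0 (2 steps)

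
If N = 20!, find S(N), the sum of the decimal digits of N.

20! = 2432902008176640000
Sum of its 19 digits: 54.

54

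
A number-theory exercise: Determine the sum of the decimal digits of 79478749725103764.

7+9+4+7+8+7+4+9+7+2+5+1+0+3+7+6+4 = 90

90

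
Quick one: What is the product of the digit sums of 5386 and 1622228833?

814

S(5386) = 5+3+8+6 = 22.
S(1622228833) = 1+6+2+2+2+2+8+8+3+3 = 37.
22 · 37 = 814.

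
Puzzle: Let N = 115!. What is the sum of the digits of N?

115! = 292509369349301569068815180481773552003419272043053514672100535242441942363589054622883930786268803187059211939585703515345785120071002251720730101703194015956992000000000000000000000000000
Sum of its 189 digits: 648.

648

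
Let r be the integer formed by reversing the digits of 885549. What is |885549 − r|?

Reverse of 885549 is 945588.
|885549 − 945588| = 60039

60039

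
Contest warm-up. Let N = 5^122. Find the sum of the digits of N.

5^122 = 18807909613156600127499784595555930845098648908353400344140027300454676151275634765625
Sum of its 86 digits: 376.

376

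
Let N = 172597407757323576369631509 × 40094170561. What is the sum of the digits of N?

174

172597407757323576369631509 × 40094170561 = 6920149905008595967830514902565806549
Sum of its 37 digits: 174.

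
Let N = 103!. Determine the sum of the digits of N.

621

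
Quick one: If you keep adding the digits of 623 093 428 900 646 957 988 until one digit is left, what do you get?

9

6+2+3+0+9+3+4+2+8+9+0+0+6+4+6+9+5+7+9+8+8 = 108
1+0+8 = 9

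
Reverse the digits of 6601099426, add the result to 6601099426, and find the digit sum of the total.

32

Reversal of 6601099426 is 6249901066; 6601099426 + 6249901066 = 12851000492.
Digit sum of 12851000492: 1+2+8+5+1+0+0+0+4+9+2 = 32.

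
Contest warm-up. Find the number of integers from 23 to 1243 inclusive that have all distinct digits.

The integers in [23, 1243] that have all distinct digits: 23, 24, 25, 26, 27, 28, …, 1240, 1243.
790 qualify.

790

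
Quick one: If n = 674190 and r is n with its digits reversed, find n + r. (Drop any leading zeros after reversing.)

765666

Reverse of 674190 is 91476.
674190 + 91476 = 765666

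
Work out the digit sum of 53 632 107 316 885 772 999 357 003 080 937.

146

5+3+6+3+2+1+0+7+3+1+6+8+8+5+7+7+2+9+9+9+3+5+7+0+0+3+0+8+0+9+3+7 = 146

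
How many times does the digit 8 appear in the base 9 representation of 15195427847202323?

4

15195427847202323 in base 9 is 81720481268803072.
The digit 8 appears 4 times.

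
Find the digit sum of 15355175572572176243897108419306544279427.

1+5+3+5+5+1+7+5+5+7+2+5+7+2+1+7+6+2+4+3+8+9+7+1+0+8+4+1+9+3+0+6+5+4+4+2+7+9+4+2+7 = 183

183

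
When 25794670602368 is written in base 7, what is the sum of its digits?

50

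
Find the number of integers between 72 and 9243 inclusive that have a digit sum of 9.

The integers in [72, 9243] that have a digit sum of 9: 72, 81, 90, 108, 117, 126, …, 8100, 9000.
213 qualify.

213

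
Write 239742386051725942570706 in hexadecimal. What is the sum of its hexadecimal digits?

239742386051725942570706 in base 16 is 32C475F65071D8F3BED2.
Digit sum: 3+2+12+4+7+5+15+6+5+0+7+1+13+8+15+3+11+14+13+2 = 146.

146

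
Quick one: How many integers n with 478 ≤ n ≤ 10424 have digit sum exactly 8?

159

The integers in [478, 10424] that have digit sum exactly 8: 503, 512, 521, 530, 602, 611, …, 10412, 10421.
159 qualify.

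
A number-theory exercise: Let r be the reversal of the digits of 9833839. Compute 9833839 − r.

450450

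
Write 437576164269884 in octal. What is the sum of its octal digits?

437576164269884 in base 8 is 14337444365257474.
Digit sum: 1+4+3+3+7+4+4+4+3+6+5+2+5+7+4+7+4 = 73.

73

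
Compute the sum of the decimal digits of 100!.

100! = 93326215443944152681699238856266700490715968264381621468592963895217599993229915608941463976156518286253697920827223758251185210916864000000000000000000000000
Sum of its 158 digits: 648.

648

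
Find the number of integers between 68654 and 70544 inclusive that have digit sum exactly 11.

The integers in [68654, 70544] that have digit sum exactly 11: 70004, 70013, 70022, 70031, 70040, 70103, …, 70310, 70400.
15 qualify.

15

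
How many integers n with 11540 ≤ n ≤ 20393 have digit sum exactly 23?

The integers in [11540, 20393] that have digit sum exactly 23: 11579, 11588, 11597, 11669, 11678, 11687, …, 19931, 19940.
516 qualify.

516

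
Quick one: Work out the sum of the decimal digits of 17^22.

17^22 = 1174562876521148458974062689
Sum of its 28 digits: 136.

136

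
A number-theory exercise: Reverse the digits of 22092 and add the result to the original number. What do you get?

Reverse of 22092 is 29022.
22092 + 29022 = 51114

51114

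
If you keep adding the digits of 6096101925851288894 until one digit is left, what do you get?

2

6+0+9+6+1+0+1+9+2+5+8+5+1+2+8+8+8+9+4 = 92
9+2 = 11
1+1 = 2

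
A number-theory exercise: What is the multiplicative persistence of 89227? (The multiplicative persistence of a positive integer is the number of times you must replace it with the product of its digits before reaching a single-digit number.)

2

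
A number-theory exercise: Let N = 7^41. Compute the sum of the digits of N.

148

7^41 = 44567640326363195900190045974568007
Sum of its 35 digits: 148.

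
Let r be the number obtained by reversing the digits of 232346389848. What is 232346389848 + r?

1081330033080

Reverse of 232346389848 is 848983643232.
232346389848 + 848983643232 = 1081330033080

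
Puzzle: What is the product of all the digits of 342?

24

3×4×2 = 24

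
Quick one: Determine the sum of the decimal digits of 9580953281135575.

9+5+8+0+9+5+3+2+8+1+1+3+5+5+7+5 = 76

76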